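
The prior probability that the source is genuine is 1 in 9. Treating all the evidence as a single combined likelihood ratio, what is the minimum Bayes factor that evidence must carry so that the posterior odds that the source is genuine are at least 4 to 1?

32

Prior odds = (1/9)/(8/9) = 0.125.
Target odds = 4.
Required Bayes factor = 4 ÷ 0.125 = 32.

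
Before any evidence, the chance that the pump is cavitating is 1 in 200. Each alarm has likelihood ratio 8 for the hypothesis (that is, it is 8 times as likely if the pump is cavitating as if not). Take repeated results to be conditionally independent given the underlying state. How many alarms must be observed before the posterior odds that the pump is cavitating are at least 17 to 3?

4

Prior odds: 0.005 ÷ 0.995 = 1/199.
Likelihood ratio per alarm = 8.
Target odds = 17/3.
Need (1/199) × 8ⁿ ≥ 17/3, i.e. 8ⁿ ≥ 3383/3.
8³ = 512 falls short of 3383/3 but 8⁴ = 4096 reaches it, so n = 4.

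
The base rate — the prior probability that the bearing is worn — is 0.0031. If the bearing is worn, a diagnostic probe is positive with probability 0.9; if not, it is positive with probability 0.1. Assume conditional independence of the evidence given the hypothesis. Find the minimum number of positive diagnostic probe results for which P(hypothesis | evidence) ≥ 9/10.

Prior odds = 0.0031/0.9969 = 31/9969.
Likelihood ratio of a positive = 0.9/0.1 = 9.
Target odds: 0.9 ÷ 0.1 = 9.
Need (31/9969) × 9ⁿ ≥ 9, i.e. 9ⁿ ≥ 89721/31.
9³ = 729 falls short of 89721/31 but 9⁴ = 6561 reaches it, so n = 4.

4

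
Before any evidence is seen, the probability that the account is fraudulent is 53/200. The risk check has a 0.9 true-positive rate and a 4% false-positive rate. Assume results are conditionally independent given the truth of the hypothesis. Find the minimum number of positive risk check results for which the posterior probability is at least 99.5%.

Prior odds: 0.265 ÷ 0.735 = 53/147.
Likelihood ratio of a positive result = 0.9/0.04 = 22.5.
Target odds: 0.995 ÷ 0.005 = 199.
Require 22.5ⁿ ≥ 199 ÷ (53/147) = 29253/53.
22.5² = 506.25 falls short of 29253/53 but 22.5³ = 11390.625 reaches it, so n = 3.

3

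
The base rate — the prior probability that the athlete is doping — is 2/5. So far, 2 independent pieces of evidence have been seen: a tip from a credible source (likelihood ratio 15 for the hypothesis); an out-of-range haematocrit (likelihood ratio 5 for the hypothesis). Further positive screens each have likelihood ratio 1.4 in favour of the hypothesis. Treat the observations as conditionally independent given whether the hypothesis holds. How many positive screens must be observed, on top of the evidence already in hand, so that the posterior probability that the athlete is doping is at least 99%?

Prior odds = 0.4/0.6 = 2/3.
Combined Bayes factor of the evidence already in hand = 15 × 5 = 75.
Odds after that evidence = (2/3) × 75 = 50.
Target odds = 0.99/0.01 = 99.
Need 1.4ⁿ ≥ 99 ÷ 50 = 1.98.
1.4² = 1.96 falls short of 1.98 but 1.4³ = 2.744 reaches it, so n = 3.

3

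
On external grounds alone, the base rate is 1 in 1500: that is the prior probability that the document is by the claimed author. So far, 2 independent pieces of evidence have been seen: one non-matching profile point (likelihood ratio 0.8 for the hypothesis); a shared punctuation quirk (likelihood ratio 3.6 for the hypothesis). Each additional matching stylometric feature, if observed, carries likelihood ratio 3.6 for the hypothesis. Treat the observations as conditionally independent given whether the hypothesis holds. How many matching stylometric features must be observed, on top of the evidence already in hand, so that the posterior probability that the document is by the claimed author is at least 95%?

Prior odds = (1/1500)/(1499/1500) = 1/1499.
Combined Bayes factor of the evidence already in hand = 0.8 × 3.6 = 2.88.
Odds after that evidence = (1/1499) × 2.88 = 72/37475.
Target odds = 0.95/0.05 = 19.
Need 3.6ⁿ ≥ 19 ÷ (72/37475) = 712025/72.
3.6⁷ = 612220032/78125 falls short of 712025/72 but 3.6⁸ ≈28211.1 reaches it, so n = 8.

8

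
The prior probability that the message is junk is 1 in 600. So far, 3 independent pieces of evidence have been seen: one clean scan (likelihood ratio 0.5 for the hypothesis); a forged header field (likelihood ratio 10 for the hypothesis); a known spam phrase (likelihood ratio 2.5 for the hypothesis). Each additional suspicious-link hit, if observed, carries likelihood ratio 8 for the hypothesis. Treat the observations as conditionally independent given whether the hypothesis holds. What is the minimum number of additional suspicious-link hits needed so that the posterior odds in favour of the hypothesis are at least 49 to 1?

4

Prior odds = (1/600)/(599/600) = 1/599.
Combined Bayes factor of the evidence already in hand = 0.5 × 10 × 2.5 = 12.5.
Odds after that evidence = (1/599) × 12.5 = 25/1198.
Target odds = 49.
Need 8ⁿ ≥ 49 ÷ (25/1198) = 2348.08.
8³ = 512 falls short of 2348.08 but 8⁴ = 4096 reaches it, so n = 4.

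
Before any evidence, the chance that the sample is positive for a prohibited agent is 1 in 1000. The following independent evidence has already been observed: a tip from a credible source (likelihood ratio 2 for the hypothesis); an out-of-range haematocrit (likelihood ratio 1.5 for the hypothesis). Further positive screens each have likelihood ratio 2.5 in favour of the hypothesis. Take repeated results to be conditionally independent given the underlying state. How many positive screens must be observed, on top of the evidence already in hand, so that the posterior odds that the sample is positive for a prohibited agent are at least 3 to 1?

8

Prior odds = 0.001/0.999 = 1/999.
Combined Bayes factor of the evidence already in hand = 2 × 1.5 = 3.
Odds after that evidence = (1/999) × 3 = 1/333.
Target odds = 3.
Need 2.5ⁿ ≥ 3 ÷ (1/333) = 999.
2.5⁷ = 610.3515625 falls short of 999 but 2.5⁸ = 390625/256 reaches it, so n = 8.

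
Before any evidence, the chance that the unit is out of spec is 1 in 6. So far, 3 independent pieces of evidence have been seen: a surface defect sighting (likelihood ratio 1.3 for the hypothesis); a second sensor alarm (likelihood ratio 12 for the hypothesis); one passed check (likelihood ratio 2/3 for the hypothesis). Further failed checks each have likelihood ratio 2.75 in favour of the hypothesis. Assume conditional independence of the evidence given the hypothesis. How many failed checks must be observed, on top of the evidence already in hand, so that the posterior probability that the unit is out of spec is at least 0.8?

Prior odds = (1/6)/(5/6) = 0.2.
Combined Bayes factor of the evidence already in hand = 1.3 × 12 × (2/3) = 10.4.
Odds after that evidence = 0.2 × 10.4 = 2.08.
Target odds = 0.8/0.2 = 4.
Need 2.75ⁿ ≥ 4 ÷ 2.08 = 25/13.
2.75¹ = 2.75, which meets the required 25/13; so n = 1.

1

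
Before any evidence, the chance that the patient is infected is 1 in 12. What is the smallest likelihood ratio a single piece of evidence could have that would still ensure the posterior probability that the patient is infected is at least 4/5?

44

Prior odds = (1/12)/(11/12) = 1/11.
Target odds = 0.8/0.2 = 4.
Required Bayes factor = 4 ÷ (1/11) = 44.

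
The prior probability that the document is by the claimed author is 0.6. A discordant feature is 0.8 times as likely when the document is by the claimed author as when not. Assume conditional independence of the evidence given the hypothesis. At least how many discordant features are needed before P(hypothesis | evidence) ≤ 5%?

16

Prior odds: 0.6 ÷ 0.4 = 1.5.
Likelihood ratio per discordant feature = 0.8.
Target odds: 0.05 ÷ 0.95 = 1/19.
Need 1.5 × 0.8ⁿ ≤ 1/19, i.e. 0.8ⁿ ≤ 2/57.
0.8¹⁵ ≈0.0351844 is still above 2/57 but 0.8¹⁶ ≈0.0281475 is at or below it, so n = 16.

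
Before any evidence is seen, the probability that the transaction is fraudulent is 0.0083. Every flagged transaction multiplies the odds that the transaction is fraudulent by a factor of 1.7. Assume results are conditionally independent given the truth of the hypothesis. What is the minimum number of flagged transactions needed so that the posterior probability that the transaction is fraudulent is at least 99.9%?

Prior odds = 0.0083/0.9917 = 83/9917.
Likelihood ratio per flagged transaction = 1.7.
Target odds: 0.999 ÷ 0.001 = 999.
Require 1.7ⁿ ≥ 999 ÷ (83/9917) = 9907083/83.
1.7²² ≈117456 falls short of 9907083/83 but 1.7²³ ≈199676 reaches it, so n = 23.

23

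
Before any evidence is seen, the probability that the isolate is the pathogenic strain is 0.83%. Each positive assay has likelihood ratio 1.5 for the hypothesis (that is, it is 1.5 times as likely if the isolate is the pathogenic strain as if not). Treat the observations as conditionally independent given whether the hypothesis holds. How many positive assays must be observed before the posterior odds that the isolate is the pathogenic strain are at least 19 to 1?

20

Prior odds = 0.0083/0.9917 = 83/9917.
Likelihood ratio per positive assay = 1.5.
Target odds = 19.
Require 1.5ⁿ ≥ 19 ÷ (83/9917) = 188423/83.
1.5¹⁹ ≈2216.84 falls short of 188423/83 but 1.5²⁰ ≈3325.26 reaches it, so n = 20.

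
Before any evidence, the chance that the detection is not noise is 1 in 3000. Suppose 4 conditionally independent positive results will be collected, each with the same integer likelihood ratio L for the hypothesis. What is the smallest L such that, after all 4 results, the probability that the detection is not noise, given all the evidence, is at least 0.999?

42

Prior odds = (1/3000)/(2999/3000) = 1/2999.
Target odds = 0.999/0.001 = 999.
Need L⁴ ≥ 999 ÷ (1/2999) = 2996001.
41⁴ = 2825761 < 2996001 ≤ 3111696 = 42⁴, so L = 42.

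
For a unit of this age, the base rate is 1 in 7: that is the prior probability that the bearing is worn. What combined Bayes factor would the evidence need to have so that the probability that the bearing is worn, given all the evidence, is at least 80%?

Prior odds = (1/7)/(6/7) = 1/6.
Target odds = 0.8/0.2 = 4.
Required Bayes factor = 4 ÷ (1/6) = 24.

24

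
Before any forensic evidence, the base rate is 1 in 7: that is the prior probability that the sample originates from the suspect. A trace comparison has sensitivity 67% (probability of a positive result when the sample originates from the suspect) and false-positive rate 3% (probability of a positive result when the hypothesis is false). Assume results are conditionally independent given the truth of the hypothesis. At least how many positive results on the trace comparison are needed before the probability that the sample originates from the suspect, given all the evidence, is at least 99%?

Prior odds: (1/7) ÷ (6/7) = 1/6.
Likelihood ratio of a positive result = 0.67/0.03 = 67/3.
Target odds: 0.99 ÷ 0.01 = 99.
Need (1/6) × (67/3)ⁿ ≥ 99, i.e. (67/3)ⁿ ≥ 594.
(67/3)² = 4489/9 falls short of 594 but (67/3)³ = 300763/27 reaches it, so n = 3.

3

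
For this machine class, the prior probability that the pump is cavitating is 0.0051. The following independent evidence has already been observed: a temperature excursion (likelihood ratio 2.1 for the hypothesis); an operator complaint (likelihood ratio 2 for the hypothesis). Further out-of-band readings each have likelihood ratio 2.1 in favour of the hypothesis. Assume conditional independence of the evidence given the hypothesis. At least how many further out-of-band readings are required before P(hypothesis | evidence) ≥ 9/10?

9

Prior odds = 0.0051/0.9949 = 51/9949.
Combined Bayes factor of the evidence already in hand = 2.1 × 2 = 4.2.
Odds after that evidence = (51/9949) × 4.2 = 1071/49745.
Target odds = 0.9/0.1 = 9.
Need 2.1ⁿ ≥ 9 ÷ (1071/49745) = 49745/119.
2.1⁸ ≈378.229 falls short of 49745/119 but 2.1⁹ ≈794.28 reaches it, so n = 9.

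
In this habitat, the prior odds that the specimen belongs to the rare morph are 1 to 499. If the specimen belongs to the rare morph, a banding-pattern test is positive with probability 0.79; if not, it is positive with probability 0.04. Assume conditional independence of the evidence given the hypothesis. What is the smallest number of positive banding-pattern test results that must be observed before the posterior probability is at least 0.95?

Prior odds = 1/499.
Likelihood ratio of a positive = 0.79/0.04 = 19.75.
Target odds: 0.95 ÷ 0.05 = 19.
Require 19.75ⁿ ≥ 19 ÷ (1/499) = 9481.
19.75³ = 7703.734375 falls short of 9481 but 19.75⁴ = 38950081/256 reaches it, so n = 4.

4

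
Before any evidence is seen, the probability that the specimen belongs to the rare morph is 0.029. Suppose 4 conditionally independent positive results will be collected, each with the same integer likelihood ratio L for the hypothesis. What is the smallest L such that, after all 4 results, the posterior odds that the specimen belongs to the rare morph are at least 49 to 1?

7

Prior odds = 0.029/0.971 = 29/971.
Target odds = 49.
Need L⁴ ≥ 49 ÷ (29/971) = 47579/29.
6⁴ = 1296 < 47579/29 ≤ 2401 = 7⁴, so L = 7.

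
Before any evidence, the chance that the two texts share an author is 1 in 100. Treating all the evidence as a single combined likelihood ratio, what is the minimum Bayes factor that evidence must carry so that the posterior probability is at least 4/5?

Prior odds = 0.01/0.99 = 1/99.
Target odds = 0.8/0.2 = 4.
Required Bayes factor = 4 ÷ (1/99) = 396.

396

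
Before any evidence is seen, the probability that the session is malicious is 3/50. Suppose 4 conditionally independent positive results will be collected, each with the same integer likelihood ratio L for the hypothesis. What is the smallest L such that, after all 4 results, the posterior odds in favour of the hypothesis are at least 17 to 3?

Prior odds = 0.06/0.94 = 3/47.
Target odds = 17/3.
Need L⁴ ≥ 17/3 ÷ (3/47) = 799/9.
3⁴ = 81 < 799/9 ≤ 256 = 4⁴, so L = 4.

4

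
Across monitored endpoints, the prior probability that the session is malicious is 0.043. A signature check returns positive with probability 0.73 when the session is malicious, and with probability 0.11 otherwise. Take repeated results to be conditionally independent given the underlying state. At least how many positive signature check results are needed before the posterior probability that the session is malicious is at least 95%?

Prior odds: 0.043 ÷ 0.957 = 43/957.
Likelihood ratio of a positive result = 0.73/0.11 = 73/11.
Target posterior odds = 0.95/0.05 = 19.
Require (73/11)ⁿ ≥ 19 ÷ (43/957) = 18183/43.
(73/11)³ = 389017/1331 falls short of 18183/43 but (73/11)⁴ = 28398241/14641 reaches it, so n = 4.

4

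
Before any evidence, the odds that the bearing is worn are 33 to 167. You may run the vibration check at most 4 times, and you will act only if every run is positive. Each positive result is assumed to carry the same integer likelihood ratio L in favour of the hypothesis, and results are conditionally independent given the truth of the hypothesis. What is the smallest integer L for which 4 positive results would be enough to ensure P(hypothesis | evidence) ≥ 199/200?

Prior odds = 33/167.
Target odds = 0.995/0.005 = 199.
Need L⁴ ≥ 199 ÷ (33/167) = 33233/33.
5⁴ = 625 < 33233/33 ≤ 1296 = 6⁴, so L = 6.

6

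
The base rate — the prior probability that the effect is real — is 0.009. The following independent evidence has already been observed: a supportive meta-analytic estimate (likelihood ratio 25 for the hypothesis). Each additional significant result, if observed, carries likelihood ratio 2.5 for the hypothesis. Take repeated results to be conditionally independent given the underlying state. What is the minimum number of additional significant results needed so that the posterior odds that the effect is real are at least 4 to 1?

4

Prior odds = 0.009/0.991 = 9/991.
Bayes factor of the evidence already in hand = 25.
Odds after that evidence = (9/991) × 25 = 225/991.
Target odds = 4.
Need 2.5ⁿ ≥ 4 ÷ (225/991) = 3964/225.
2.5³ = 15.625 falls short of 3964/225 but 2.5⁴ = 39.0625 reaches it, so n = 4.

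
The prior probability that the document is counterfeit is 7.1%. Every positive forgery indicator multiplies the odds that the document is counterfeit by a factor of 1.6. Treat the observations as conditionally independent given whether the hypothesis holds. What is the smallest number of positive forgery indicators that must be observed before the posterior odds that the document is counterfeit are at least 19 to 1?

Prior odds: 0.071 ÷ 0.929 = 71/929.
Likelihood ratio per positive forgery indicator = 1.6.
Target odds = 19.
Require 1.6ⁿ ≥ 19 ÷ (71/929) = 17651/71.
1.6¹¹ ≈175.922 falls short of 17651/71 but 1.6¹² ≈281.475 reaches it, so n = 12.

12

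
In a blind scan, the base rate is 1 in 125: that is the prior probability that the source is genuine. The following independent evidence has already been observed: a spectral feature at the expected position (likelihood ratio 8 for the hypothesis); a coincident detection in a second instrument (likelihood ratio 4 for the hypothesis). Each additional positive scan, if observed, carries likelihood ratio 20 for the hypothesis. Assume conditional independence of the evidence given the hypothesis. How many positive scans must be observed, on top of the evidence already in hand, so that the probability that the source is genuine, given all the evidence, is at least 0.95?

2

Prior odds = 0.008/0.992 = 1/124.
Combined Bayes factor of the evidence already in hand = 8 × 4 = 32.
Odds after that evidence = (1/124) × 32 = 8/31.
Target odds = 0.95/0.05 = 19.
Need 20ⁿ ≥ 19 ÷ (8/31) = 73.625.
20¹ = 20 falls short of 73.625 but 20² = 400 reaches it, so n = 2.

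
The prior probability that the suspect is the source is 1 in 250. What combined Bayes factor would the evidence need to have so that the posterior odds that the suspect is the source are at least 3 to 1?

Prior odds = 0.004/0.996 = 1/249.
Target odds = 3.
Required Bayes factor = 3 ÷ (1/249) = 747.

747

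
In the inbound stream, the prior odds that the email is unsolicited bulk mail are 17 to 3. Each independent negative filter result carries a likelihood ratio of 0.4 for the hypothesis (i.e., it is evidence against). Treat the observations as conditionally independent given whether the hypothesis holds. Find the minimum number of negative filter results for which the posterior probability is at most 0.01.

7

Prior odds = 17/3.
Likelihood ratio per negative filter result = 0.4.
Target odds: 0.01 ÷ 0.99 = 1/99.
Need (17/3) × 0.4ⁿ ≤ 1/99, i.e. 0.4ⁿ ≤ 1/561.
0.4⁶ = 64/15625 is still above 1/561 but 0.4⁷ = 128/78125 is at or below it, so n = 7.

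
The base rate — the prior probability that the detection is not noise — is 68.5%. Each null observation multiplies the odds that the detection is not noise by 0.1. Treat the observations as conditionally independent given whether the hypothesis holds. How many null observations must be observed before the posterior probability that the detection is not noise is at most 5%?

2

Prior odds: 0.685 ÷ 0.315 = 137/63.
Likelihood ratio per null observation = 0.1.
Target posterior odds = 0.05/0.95 = 1/19.
Require 0.1ⁿ ≤ 1/19 ÷ (137/63) = 63/2603.
0.1¹ = 0.1 is still above 63/2603 but 0.1² = 0.01 is at or below it, so n = 2.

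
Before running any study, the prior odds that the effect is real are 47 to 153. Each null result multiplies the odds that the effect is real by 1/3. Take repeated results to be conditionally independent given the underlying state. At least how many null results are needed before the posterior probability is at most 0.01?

Prior odds = 47/153.
Likelihood ratio per null result = 1/3.
Target odds: 0.01 ÷ 0.99 = 1/99.
Require (1/3)ⁿ ≤ 1/99 ÷ (47/153) = 17/517.
(1/3)³ = 1/27 is still above 17/517 but (1/3)⁴ = 1/81 is at or below it, so n = 4.

4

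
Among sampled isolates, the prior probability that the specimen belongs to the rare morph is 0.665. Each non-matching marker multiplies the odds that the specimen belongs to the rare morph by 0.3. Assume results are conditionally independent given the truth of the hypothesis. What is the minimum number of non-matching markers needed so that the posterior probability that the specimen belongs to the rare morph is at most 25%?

Prior odds: 0.665 ÷ 0.335 = 133/67.
Likelihood ratio per non-matching marker = 0.3.
Target posterior odds = 0.25/0.75 = 1/3.
Require 0.3ⁿ ≤ 1/3 ÷ (133/67) = 67/399.
0.3¹ = 0.3 is still above 67/399 but 0.3² = 0.09 is at or below it, so n = 2.

2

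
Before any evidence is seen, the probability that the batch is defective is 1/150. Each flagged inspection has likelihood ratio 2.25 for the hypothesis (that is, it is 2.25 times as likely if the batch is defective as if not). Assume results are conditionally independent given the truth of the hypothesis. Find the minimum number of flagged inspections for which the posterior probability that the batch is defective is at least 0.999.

Prior odds: (1/150) ÷ (149/150) = 1/149.
Likelihood ratio per flagged inspection = 2.25.
Target posterior odds = 0.999/0.001 = 999.
Need (1/149) × 2.25ⁿ ≥ 999, i.e. 2.25ⁿ ≥ 148851.
2.25¹⁴ ≈85222.7 falls short of 148851 but 2.25¹⁵ ≈191751 reaches it, so n = 15.

15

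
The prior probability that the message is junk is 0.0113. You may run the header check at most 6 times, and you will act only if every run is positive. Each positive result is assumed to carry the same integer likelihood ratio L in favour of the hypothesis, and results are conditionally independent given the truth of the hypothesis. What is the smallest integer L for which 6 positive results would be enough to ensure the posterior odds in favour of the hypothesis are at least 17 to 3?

3

Prior odds = 0.0113/0.9887 = 113/9887.
Target odds = 17/3.
Need L⁶ ≥ 17/3 ÷ (113/9887) = 168079/339.
2⁶ = 64 < 168079/339 ≤ 729 = 3⁶, so L = 3.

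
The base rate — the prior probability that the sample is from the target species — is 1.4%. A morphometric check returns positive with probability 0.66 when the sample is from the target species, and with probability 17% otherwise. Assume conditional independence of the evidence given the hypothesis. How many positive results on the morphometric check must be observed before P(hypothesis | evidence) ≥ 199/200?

8

Prior odds: 0.014 ÷ 0.986 = 7/493.
Likelihood ratio of a positive result = 0.66/0.17 = 66/17.
Target posterior odds = 0.995/0.005 = 199.
Require (66/17)ⁿ ≥ 199 ÷ (7/493) = 98107/7.
(66/17)⁷ ≈13294.3 falls short of 98107/7 but (66/17)⁸ ≈51613.1 reaches it, so n = 8.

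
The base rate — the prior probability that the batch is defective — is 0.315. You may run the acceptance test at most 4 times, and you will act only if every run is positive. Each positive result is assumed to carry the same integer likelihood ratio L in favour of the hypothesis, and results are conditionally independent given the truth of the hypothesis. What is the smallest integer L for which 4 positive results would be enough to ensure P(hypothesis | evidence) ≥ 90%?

Prior odds = 0.315/0.685 = 63/137.
Target odds = 0.9/0.1 = 9.
Need L⁴ ≥ 9 ÷ (63/137) = 137/7.
2⁴ = 16 < 137/7 ≤ 81 = 3⁴, so L = 3.

3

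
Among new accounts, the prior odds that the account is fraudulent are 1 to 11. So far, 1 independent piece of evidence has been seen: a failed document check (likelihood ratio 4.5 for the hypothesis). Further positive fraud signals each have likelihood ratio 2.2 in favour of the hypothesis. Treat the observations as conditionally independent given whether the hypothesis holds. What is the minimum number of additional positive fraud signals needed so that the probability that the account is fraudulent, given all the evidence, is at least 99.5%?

Prior odds = 1/11.
Bayes factor of the evidence already in hand = 4.5.
Odds after that evidence = (1/11) × 4.5 = 9/22.
Target odds = 0.995/0.005 = 199.
Need 2.2ⁿ ≥ 199 ÷ (9/22) = 4378/9.
2.2⁷ = 19487171/78125 falls short of 4378/9 but 2.2⁸ = 214358881/390625 reaches it, so n = 8.

8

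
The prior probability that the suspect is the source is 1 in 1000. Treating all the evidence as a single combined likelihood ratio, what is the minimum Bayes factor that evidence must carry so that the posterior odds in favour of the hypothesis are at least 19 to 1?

Prior odds = 0.001/0.999 = 1/999.
Target odds = 19.
Required Bayes factor = 19 ÷ (1/999) = 18981.

18981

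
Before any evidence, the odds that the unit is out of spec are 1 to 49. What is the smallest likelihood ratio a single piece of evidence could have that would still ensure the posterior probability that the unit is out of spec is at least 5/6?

Prior odds = 1/49.
Target odds = (5/6)/(1/6) = 5.
Required Bayes factor = 5 ÷ (1/49) = 245.

245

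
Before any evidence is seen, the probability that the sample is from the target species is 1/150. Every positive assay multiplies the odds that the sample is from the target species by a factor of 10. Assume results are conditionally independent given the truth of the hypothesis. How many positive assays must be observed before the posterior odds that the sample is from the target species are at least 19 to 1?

4

Prior odds: (1/150) ÷ (149/150) = 1/149.
Likelihood ratio per positive assay = 10.
Target odds = 19.
Need (1/149) × 10ⁿ ≥ 19, i.e. 10ⁿ ≥ 2831.
10³ = 1000 falls short of 2831 but 10⁴ = 10000 reaches it, so n = 4.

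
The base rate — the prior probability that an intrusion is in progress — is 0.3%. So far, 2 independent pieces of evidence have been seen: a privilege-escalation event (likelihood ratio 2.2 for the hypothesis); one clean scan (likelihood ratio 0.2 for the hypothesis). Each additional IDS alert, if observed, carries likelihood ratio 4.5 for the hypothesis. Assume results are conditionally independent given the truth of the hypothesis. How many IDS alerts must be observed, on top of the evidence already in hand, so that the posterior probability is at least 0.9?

6

Prior odds = 0.003/0.997 = 3/997.
Combined Bayes factor of the evidence already in hand = 2.2 × 0.2 = 0.44.
Odds after that evidence = (3/997) × 0.44 = 33/24925.
Target odds = 0.9/0.1 = 9.
Need 4.5ⁿ ≥ 9 ÷ (33/24925) = 74775/11.
4.5⁵ = 1845.28125 falls short of 74775/11 but 4.5⁶ = 8303.765625 reaches it, so n = 6.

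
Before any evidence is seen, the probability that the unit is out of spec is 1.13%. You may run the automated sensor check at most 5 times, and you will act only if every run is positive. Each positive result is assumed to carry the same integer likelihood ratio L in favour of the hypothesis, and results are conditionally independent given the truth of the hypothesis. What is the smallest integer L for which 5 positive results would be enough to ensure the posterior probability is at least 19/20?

5

Prior odds = 0.0113/0.9887 = 113/9887.
Target odds = 0.95/0.05 = 19.
Need L⁵ ≥ 19 ÷ (113/9887) = 187853/113.
4⁵ = 1024 < 187853/113 ≤ 3125 = 5⁵, so L = 5.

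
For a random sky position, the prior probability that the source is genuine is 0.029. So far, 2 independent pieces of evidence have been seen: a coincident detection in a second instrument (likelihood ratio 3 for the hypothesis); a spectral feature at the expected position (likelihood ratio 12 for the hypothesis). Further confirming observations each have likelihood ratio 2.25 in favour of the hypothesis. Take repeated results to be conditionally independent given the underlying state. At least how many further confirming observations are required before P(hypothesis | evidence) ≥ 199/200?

Prior odds = 0.029/0.971 = 29/971.
Combined Bayes factor of the evidence already in hand = 3 × 12 = 36.
Odds after that evidence = (29/971) × 36 = 1044/971.
Target odds = 0.995/0.005 = 199.
Need 2.25ⁿ ≥ 199 ÷ (1044/971) = 193229/1044.
2.25⁶ = 531441/4096 falls short of 193229/1044 but 2.25⁷ = 4782969/16384 reaches it, so n = 7.

7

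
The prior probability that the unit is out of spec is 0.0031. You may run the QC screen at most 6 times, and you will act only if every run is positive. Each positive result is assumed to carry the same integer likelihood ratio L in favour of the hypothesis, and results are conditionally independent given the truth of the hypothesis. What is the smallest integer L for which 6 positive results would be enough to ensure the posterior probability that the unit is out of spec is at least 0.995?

Prior odds = 0.0031/0.9969 = 31/9969.
Target odds = 0.995/0.005 = 199.
Need L⁶ ≥ 199 ÷ (31/9969) = 1983831/31.
6⁶ = 46656 < 1983831/31 ≤ 117649 = 7⁶, so L = 7.

7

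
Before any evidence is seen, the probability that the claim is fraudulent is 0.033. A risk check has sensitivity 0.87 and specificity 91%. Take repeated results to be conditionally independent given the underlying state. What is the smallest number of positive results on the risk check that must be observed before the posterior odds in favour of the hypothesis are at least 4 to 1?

3

Prior odds: 0.033 ÷ 0.967 = 33/967.
False-positive rate = 1 − 0.91 = 0.09; likelihood ratio of a positive = 0.87/0.09 = 29/3.
Target odds = 4.
Need (33/967) × (29/3)ⁿ ≥ 4, i.e. (29/3)ⁿ ≥ 3868/33.
(29/3)² = 841/9 falls short of 3868/33 but (29/3)³ = 24389/27 reaches it, so n = 3.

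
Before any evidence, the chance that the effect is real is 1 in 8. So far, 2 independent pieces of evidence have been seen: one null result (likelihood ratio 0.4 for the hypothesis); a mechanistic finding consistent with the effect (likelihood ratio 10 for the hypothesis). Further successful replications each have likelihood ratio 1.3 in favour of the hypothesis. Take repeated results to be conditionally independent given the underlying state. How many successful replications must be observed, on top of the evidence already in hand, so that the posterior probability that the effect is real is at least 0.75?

Prior odds = 0.125/0.875 = 1/7.
Combined Bayes factor of the evidence already in hand = 0.4 × 10 = 4.
Odds after that evidence = (1/7) × 4 = 4/7.
Target odds = 0.75/0.25 = 3.
Need 1.3ⁿ ≥ 3 ÷ (4/7) = 5.25.
1.3⁶ = 4826809/1000000 falls short of 5.25 but 1.3⁷ = 62748517/10000000 reaches it, so n = 7.

7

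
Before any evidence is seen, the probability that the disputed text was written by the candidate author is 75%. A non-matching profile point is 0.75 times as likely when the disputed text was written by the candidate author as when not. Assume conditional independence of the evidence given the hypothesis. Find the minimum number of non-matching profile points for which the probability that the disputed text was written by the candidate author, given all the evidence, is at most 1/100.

Prior odds = 0.75/0.25 = 3.
Likelihood ratio per non-matching profile point = 0.75.
Target odds: 0.01 ÷ 0.99 = 1/99.
Require 0.75ⁿ ≤ 1/99 ÷ 3 = 1/297.
0.75¹⁹ ≈0.00422828 is still above 1/297 but 0.75²⁰ ≈0.00317121 is at or below it, so n = 20.

20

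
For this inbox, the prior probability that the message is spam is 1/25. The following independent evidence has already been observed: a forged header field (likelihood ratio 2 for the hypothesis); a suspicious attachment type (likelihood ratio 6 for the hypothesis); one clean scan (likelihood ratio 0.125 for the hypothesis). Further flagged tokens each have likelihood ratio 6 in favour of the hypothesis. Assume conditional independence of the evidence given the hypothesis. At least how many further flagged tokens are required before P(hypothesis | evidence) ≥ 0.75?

3

Prior odds = 0.04/0.96 = 1/24.
Combined Bayes factor of the evidence already in hand = 2 × 6 × 0.125 = 1.5.
Odds after that evidence = (1/24) × 1.5 = 0.0625.
Target odds = 0.75/0.25 = 3.
Need 6ⁿ ≥ 3 ÷ 0.0625 = 48.
6² = 36 falls short of 48 but 6³ = 216 reaches it, so n = 3.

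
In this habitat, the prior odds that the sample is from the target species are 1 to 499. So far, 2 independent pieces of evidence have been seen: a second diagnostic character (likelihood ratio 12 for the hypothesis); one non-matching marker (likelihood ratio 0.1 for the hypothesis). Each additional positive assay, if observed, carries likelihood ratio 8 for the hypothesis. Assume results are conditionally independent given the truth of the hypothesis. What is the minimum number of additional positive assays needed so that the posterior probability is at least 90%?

Prior odds = 1/499.
Combined Bayes factor of the evidence already in hand = 12 × 0.1 = 1.2.
Odds after that evidence = (1/499) × 1.2 = 6/2495.
Target odds = 0.9/0.1 = 9.
Need 8ⁿ ≥ 9 ÷ (6/2495) = 3742.5.
8³ = 512 falls short of 3742.5 but 8⁴ = 4096 reaches it, so n = 4.

4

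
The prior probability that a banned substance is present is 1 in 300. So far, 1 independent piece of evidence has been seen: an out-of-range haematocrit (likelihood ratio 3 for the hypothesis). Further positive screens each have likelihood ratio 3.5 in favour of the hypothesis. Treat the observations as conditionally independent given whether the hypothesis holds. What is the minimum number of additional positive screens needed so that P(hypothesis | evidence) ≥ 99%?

Prior odds = (1/300)/(299/300) = 1/299.
Bayes factor of the evidence already in hand = 3.
Odds after that evidence = (1/299) × 3 = 3/299.
Target odds = 0.99/0.01 = 99.
Need 3.5ⁿ ≥ 99 ÷ (3/299) = 9867.
3.5⁷ = 823543/128 falls short of 9867 but 3.5⁸ = 5764801/256 reaches it, so n = 8.

8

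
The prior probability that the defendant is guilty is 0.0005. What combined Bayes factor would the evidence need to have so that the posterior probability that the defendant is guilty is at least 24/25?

Prior odds = 0.0005/0.9995 = 1/1999.
Target odds = 0.96/0.04 = 24.
Required Bayes factor = 24 ÷ (1/1999) = 47976.

47976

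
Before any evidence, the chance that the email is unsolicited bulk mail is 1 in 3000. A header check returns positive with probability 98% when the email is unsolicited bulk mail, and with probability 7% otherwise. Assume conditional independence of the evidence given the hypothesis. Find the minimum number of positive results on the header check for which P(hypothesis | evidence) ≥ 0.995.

6

Prior odds = (1/3000)/(2999/3000) = 1/2999.
Likelihood ratio of a positive result = 0.98/0.07 = 14.
Target odds: 0.995 ÷ 0.005 = 199.
Need (1/2999) × 14ⁿ ≥ 199, i.e. 14ⁿ ≥ 596801.
14⁵ = 537824 falls short of 596801 but 14⁶ = 7529536 reaches it, so n = 6.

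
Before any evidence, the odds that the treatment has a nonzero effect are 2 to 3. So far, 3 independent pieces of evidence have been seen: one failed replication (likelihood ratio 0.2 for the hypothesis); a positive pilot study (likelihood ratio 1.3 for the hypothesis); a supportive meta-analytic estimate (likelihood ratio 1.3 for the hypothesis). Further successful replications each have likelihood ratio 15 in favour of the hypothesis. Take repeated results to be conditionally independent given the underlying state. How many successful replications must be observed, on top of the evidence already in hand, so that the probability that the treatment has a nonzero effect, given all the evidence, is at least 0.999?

Prior odds = 2/3.
Combined Bayes factor of the evidence already in hand = 0.2 × 1.3 × 1.3 = 0.338.
Odds after that evidence = (2/3) × 0.338 = 169/750.
Target odds = 0.999/0.001 = 999.
Need 15ⁿ ≥ 999 ÷ (169/750) = 749250/169.
15³ = 3375 falls short of 749250/169 but 15⁴ = 50625 reaches it, so n = 4.

4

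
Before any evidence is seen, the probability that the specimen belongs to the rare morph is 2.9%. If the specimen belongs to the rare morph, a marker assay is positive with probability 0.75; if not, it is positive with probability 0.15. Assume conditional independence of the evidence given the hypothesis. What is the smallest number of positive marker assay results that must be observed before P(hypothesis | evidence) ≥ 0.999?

7

Prior odds: 0.029 ÷ 0.971 = 29/971.
Likelihood ratio of a positive = 0.75/0.15 = 5.
Target odds: 0.999 ÷ 0.001 = 999.
Need (29/971) × 5ⁿ ≥ 999, i.e. 5ⁿ ≥ 970029/29.
5⁶ = 15625 falls short of 970029/29 but 5⁷ = 78125 reaches it, so n = 7.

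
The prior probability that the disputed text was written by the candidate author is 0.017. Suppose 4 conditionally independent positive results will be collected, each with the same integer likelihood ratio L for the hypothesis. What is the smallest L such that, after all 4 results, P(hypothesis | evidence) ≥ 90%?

5

Prior odds = 0.017/0.983 = 17/983.
Target odds = 0.9/0.1 = 9.
Need L⁴ ≥ 9 ÷ (17/983) = 8847/17.
4⁴ = 256 < 8847/17 ≤ 625 = 5⁴, so L = 5.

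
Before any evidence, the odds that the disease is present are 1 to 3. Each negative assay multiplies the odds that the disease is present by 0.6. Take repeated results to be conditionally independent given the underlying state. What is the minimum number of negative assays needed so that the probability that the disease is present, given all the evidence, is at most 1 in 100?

7

Prior odds = 1/3.
Likelihood ratio per negative assay = 0.6.
Target odds: 0.01 ÷ 0.99 = 1/99.
Need (1/3) × 0.6ⁿ ≤ 1/99, i.e. 0.6ⁿ ≤ 1/33.
0.6⁶ = 729/15625 is still above 1/33 but 0.6⁷ = 2187/78125 is at or below it, so n = 7.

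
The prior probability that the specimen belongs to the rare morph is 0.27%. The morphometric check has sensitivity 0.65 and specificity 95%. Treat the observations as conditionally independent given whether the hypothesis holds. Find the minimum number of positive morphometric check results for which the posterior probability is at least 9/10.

Prior odds = 0.0027/0.9973 = 27/9973.
False-positive rate = 1 − 0.95 = 0.05; likelihood ratio of a positive = 0.65/0.05 = 13.
Target odds: 0.9 ÷ 0.1 = 9.
Require 13ⁿ ≥ 9 ÷ (27/9973) = 9973/3.
13³ = 2197 falls short of 9973/3 but 13⁴ = 28561 reaches it, so n = 4.

4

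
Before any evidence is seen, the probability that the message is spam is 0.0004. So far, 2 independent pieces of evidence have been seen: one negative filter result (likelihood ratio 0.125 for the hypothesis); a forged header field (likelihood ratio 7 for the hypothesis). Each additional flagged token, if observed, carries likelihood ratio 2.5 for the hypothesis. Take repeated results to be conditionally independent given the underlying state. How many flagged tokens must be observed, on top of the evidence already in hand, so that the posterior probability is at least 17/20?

11

Prior odds = 0.0004/0.9996 = 1/2499.
Combined Bayes factor of the evidence already in hand = 0.125 × 7 = 0.875.
Odds after that evidence = (1/2499) × 0.875 = 1/2856.
Target odds = 0.85/0.15 = 17/3.
Need 2.5ⁿ ≥ 17/3 ÷ (1/2856) = 16184.
2.5¹⁰ = 9765625/1024 falls short of 16184 but 2.5¹¹ = 48828125/2048 reaches it, so n = 11.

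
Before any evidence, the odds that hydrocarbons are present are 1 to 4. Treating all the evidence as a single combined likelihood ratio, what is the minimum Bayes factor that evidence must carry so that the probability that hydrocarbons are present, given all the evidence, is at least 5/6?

20

Prior odds = 0.25.
Target odds = (5/6)/(1/6) = 5.
Required Bayes factor = 5 ÷ 0.25 = 20.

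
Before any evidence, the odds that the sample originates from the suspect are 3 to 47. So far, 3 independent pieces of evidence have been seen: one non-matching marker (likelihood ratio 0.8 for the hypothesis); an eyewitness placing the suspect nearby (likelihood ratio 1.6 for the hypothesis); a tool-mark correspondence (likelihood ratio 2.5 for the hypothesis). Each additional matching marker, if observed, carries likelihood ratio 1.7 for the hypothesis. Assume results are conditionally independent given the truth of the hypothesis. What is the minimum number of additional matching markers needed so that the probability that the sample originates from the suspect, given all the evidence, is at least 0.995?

Prior odds = 3/47.
Combined Bayes factor of the evidence already in hand = 0.8 × 1.6 × 2.5 = 3.2.
Odds after that evidence = (3/47) × 3.2 = 48/235.
Target odds = 0.995/0.005 = 199.
Need 1.7ⁿ ≥ 199 ÷ (48/235) = 46765/48.
1.7¹² ≈582.622 falls short of 46765/48 but 1.7¹³ ≈990.458 reaches it, so n = 13.

13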